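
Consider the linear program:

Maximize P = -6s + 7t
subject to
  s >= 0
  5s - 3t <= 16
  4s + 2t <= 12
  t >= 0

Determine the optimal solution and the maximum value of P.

Feasible corners and P = -6s + 7t:
  (0, 6) → P = 42
  (0, 0) → P = 0
  (3, 0) → P = -18

The optimum lies where s = 0 and 4s + 2t = 12.
Solving simultaneously gives s = 0, t = 6.

s = 0, t = 6, maximum P = 42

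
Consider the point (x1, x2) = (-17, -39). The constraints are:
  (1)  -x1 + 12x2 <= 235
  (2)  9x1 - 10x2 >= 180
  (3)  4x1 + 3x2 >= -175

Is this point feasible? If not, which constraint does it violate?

not feasible — violates (3)

Constraint (3): 4x1 + 3x2 = -185, which is not ≥ -175. All other constraints are satisfied.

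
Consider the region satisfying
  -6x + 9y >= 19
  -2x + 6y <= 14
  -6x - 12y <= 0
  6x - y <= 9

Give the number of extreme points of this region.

Pairwise boundary intersections that survive every other constraint:
  (2/3, 23/9)
  (-38/21, 19/21)
  (-14/5, 7/5)

3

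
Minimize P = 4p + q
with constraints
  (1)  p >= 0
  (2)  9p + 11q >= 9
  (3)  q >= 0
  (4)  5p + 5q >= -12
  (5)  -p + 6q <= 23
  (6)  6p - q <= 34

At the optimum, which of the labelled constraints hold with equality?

(1) and (2)

Corner points and P = 4p + q:
  (0, 9/11) → P = 9/11
  (0, 23/6) → P = 23/6
  (1, 0) → P = 4
  (17/3, 0) → P = 68/3
  (227/35, 172/35) → P = 216/7

The minimum is at (0, 9/11). Substituting into each constraint, equality holds for (1) and (2); the remaining constraints have slack.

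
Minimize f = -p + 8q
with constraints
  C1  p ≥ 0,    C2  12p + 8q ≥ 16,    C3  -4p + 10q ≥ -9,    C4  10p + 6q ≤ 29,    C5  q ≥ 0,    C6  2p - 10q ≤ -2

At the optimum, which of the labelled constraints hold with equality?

Feasible corners and f = -p + 8q:
  (0, 2) → f = 16
  (0, 29/6) → f = 116/3
  (18/17, 7/17) → f = 38/17
  (139/56, 39/56) → f = 173/56

The minimum is at (18/17, 7/17). Substituting into each constraint, equality holds for C2 and C6; the remaining constraints have slack.

C2 and C6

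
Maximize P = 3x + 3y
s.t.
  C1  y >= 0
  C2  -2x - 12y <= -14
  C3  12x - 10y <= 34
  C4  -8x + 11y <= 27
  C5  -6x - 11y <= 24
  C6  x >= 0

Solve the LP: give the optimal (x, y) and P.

x = 161/13, y = 149/13, maximum P = 930/13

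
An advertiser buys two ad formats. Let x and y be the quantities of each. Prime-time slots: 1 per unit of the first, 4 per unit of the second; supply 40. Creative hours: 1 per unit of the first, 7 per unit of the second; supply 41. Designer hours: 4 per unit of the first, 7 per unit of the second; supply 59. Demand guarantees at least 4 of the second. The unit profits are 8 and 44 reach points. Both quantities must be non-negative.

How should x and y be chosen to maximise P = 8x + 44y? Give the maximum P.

Vertices and P = 8x + 44y:
  (0, 41/7) → P = 1804/7
  (0, 4) → P = 176
  (6, 5) → P = 268
  (31/4, 4) → P = 238

At the optimal vertex, x + 7y = 41 and 4x + 7y = 59.
Solving simultaneously gives x = 6, y = 5.

x = 6, y = 5, maximum P = 268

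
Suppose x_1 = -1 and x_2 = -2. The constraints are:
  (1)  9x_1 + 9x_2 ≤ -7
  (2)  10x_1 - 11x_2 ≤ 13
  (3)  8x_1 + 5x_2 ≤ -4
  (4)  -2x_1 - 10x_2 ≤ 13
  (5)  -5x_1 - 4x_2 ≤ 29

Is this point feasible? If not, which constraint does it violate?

Constraint (4): -2x_1 - 10x_2 = 22, which is not ≤ 13. All other constraints are satisfied.

not feasible — violates (4)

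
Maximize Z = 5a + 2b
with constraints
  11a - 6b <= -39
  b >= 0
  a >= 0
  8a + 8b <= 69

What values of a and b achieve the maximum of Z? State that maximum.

a = 3/4, b = 63/8, maximum Z = 39/2

The binding constraints are 11a - 6b = -39 and 8a + 8b = 69.
Solving simultaneously gives a = 3/4, b = 63/8.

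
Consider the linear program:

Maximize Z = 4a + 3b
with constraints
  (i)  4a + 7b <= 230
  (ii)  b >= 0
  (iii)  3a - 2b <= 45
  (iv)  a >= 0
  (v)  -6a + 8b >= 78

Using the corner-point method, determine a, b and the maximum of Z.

At the optimal vertex, 4a + 7b = 230 and -6a + 8b = 78.
Solving simultaneously gives a = 647/37, b = 846/37.

a = 647/37, b = 846/37, maximum Z = 5126/37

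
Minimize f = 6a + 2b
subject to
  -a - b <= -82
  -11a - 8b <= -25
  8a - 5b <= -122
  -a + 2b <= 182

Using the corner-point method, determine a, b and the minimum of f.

Corner points and f = 6a + 2b:
  (288/13, 778/13) → f = 3284/13
  (-6, 88) → f = 140
  (666/11, 1334/11) → f = 6664/11

The optimum lies where -a - b = -82 and -a + 2b = 182.
Solving simultaneously gives a = -6, b = 88.

a = -6, b = 88, minimum f = 140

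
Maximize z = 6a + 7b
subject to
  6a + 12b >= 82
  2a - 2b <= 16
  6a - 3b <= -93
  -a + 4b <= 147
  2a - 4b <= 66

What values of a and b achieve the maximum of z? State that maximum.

a = 23/7, b = 263/7, maximum z = 1979/7

Feasible corners and z = 6a + 7b:
  (-29/3, 35/3) → z = 71/3
  (-359/9, 241/9) → z = -467/9
  (23/7, 263/7) → z = 1979/7

The optimum lies where 6a - 3b = -93 and -a + 4b = 147.
Solving simultaneously gives a = 23/7, b = 263/7.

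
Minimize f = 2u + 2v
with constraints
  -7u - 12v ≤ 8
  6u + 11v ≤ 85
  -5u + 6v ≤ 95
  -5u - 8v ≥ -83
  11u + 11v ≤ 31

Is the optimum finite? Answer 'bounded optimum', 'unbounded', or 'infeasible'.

bounded optimum

Vertices and f = 2u + 2v:
  (-198/17, 625/102) → f = -563/51
  (92/11, -61/11) → f = 62/11
  (-859/121, 1200/121) → f = 62/11
The feasible region has finitely many vertices and no improving ray; the minimum is -563/51 at (-198/17, 625/102).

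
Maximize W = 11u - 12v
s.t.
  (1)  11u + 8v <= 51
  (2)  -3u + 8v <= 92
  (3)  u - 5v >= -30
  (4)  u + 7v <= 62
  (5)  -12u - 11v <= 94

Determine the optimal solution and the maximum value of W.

u = 1313/25, v = -1646/25, maximum W = 6839/5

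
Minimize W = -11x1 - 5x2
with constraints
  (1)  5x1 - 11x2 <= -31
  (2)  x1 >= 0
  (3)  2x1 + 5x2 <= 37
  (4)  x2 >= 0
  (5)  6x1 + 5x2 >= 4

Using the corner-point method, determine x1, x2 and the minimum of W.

Extreme points and W = -11x1 - 5x2:
  (0, 31/11) → W = -155/11
  (252/47, 247/47) → W = -4007/47
  (0, 37/5) → W = -37

At the optimal vertex, 5x1 - 11x2 = -31 and 2x1 + 5x2 = 37.
Solving simultaneously gives x1 = 252/47, x2 = 247/47.

x1 = 252/47, x2 = 247/47, minimum W = -4007/47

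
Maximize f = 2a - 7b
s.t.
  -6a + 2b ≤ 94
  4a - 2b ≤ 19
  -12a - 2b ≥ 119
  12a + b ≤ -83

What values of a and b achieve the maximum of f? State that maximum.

a = -113/2, b = -245/2, maximum f = 1489/2

Corner points and f = 2a - 7b:
  (-113/2, -245/2) → f = 1489/2
  (-71/6, 23/2) → f = -625/6
  (-25/4, -22) → f = 283/2

At the optimal vertex, -6a + 2b = 94 and 4a - 2b = 19.
Solving simultaneously gives a = -113/2, b = -245/2.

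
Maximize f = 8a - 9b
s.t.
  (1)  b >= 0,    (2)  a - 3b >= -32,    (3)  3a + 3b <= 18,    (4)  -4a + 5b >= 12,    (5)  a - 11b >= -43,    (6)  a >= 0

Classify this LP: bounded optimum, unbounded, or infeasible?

Corner points and f = 8a - 9b:
  (2, 4) → f = -20
  (23/12, 49/12) → f = -257/12
  (0, 12/5) → f = -108/5
  (0, 43/11) → f = -387/11
The feasible region has finitely many vertices and no improving ray; the maximum is -20 at (2, 4).

bounded optimum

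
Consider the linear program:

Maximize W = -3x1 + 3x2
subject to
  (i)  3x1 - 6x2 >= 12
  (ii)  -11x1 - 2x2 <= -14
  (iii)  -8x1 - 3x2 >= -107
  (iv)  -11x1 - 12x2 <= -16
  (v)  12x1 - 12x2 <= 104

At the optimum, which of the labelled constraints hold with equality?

Extreme points and W = -3x1 + 3x2:
  (226/19, 75/19) → W = -453/19
  (40/17, -14/17) → W = -162/17
  (133/11, 113/33) → W = -26
  (120/23, -238/69) → W = -26

The maximum is at (40/17, -14/17). Substituting into each constraint, equality holds for (i) and (iv); the remaining constraints have slack.

(i) and (iv)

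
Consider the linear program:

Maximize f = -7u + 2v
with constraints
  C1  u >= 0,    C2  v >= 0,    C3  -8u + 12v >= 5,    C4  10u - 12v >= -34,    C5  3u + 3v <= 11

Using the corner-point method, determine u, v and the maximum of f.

Feasible corners and f = -7u + 2v:
  (0, 5/12) → f = 5/6
  (0, 17/6) → f = 17/3
  (39/20, 103/60) → f = -613/60
  (5/11, 106/33) → f = 107/33

u = 0, v = 17/6, maximum f = 17/3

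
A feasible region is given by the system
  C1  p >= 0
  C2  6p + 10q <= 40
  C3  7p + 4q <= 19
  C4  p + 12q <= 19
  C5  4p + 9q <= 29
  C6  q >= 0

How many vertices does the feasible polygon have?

4

The feasible vertices (each the meet of two boundaries and inside every other half-plane) are:
  (0, 19/12)
  (0, 0)
  (19/10, 57/40)
  (19/7, 0)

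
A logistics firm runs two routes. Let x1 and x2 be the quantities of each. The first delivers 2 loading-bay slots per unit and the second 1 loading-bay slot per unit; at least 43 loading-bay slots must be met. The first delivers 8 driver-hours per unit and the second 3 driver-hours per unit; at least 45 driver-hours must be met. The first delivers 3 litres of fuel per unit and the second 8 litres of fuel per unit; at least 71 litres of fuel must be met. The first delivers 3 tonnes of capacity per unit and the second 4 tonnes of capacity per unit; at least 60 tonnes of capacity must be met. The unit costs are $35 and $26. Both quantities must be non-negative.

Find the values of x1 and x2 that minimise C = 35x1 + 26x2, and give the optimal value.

Vertices and C = 35x1 + 26x2:
  (0, 43) → C = 1118
  (71/3, 0) → C = 2485/3
  (21, 1) → C = 761
The feasible region is unbounded (it extends along (0, 1), (1, 0)), but C strictly increases along every unbounded feasible direction, so there is no improving ray and the minimum is attained at a vertex.

The optimum lies where 2x1 + x2 = 43 and 3x1 + 8x2 = 71.
Solving simultaneously gives x1 = 21, x2 = 1.

x1 = 21, x2 = 1, minimum C = 761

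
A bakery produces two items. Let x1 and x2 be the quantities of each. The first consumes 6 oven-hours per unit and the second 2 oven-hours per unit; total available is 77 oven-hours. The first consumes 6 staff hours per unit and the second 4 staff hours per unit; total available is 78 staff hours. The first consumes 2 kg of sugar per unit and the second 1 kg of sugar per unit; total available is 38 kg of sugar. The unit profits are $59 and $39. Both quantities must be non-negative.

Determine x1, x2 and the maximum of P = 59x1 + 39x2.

x1 = 38/3, x2 = 1/2, maximum P = 4601/6

Corner points and P = 59x1 + 39x2:
  (0, 0) → P = 0
  (0, 39/2) → P = 1521/2
  (77/6, 0) → P = 4543/6
  (38/3, 1/2) → P = 4601/6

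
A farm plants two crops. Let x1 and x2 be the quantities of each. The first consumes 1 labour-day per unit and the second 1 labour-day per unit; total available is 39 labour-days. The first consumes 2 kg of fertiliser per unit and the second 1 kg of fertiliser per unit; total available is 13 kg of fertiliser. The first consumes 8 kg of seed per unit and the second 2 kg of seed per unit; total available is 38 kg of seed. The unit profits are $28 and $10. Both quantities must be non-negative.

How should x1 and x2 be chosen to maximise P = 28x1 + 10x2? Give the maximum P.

Extreme points and P = 28x1 + 10x2:
  (0, 0) → P = 0
  (0, 13) → P = 130
  (19/4, 0) → P = 133
  (3, 7) → P = 154

The optimum lies where 2x1 + x2 = 13 and 8x1 + 2x2 = 38.
Solving simultaneously gives x1 = 3, x2 = 7.

x1 = 3, x2 = 7, maximum P = 154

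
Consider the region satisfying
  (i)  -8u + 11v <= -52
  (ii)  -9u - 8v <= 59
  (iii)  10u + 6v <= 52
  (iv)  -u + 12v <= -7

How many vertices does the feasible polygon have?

3

Of the 6 pairwise boundary intersections, those satisfying every inequality are:
  (-233/163, -940/163)
  (442/79, -52/79)
  (385/13, -529/13)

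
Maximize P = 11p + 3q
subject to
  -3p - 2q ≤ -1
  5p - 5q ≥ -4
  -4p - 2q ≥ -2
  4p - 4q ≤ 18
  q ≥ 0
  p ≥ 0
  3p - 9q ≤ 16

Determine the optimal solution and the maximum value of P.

Vertices and P = 11p + 3q:
  (1/3, 0) → P = 11/3
  (0, 1/2) → P = 3/2
  (1/15, 13/15) → P = 10/3
  (0, 4/5) → P = 12/5
  (1/2, 0) → P = 11/2

At the optimal vertex, -4p - 2q = -2 and q = 0.
Solving simultaneously gives p = 1/2, q = 0.

p = 1/2, q = 0, maximum P = 11/2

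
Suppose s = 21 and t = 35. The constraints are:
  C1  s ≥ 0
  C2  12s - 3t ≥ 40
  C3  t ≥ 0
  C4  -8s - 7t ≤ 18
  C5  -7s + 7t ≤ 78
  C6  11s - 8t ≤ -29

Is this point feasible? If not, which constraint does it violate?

not feasible — violates C5

Constraint C5: -7s + 7t = 98, which is not ≤ 78. All other constraints are satisfied.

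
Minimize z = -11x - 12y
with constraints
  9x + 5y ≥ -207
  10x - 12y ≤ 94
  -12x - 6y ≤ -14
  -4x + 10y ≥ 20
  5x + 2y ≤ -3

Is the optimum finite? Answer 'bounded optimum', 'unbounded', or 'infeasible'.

From the feasible point (-23/3, 53/3), moving in the direction (-6, 12) keeps every constraint satisfied while z decreases without bound.

unbounded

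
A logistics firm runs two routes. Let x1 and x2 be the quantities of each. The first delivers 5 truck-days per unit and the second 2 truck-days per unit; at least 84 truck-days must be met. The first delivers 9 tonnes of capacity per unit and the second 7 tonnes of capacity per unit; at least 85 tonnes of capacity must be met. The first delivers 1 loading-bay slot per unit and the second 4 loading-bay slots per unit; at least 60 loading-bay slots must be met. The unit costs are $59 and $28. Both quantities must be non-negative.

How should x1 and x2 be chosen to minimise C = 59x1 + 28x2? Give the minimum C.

Vertices and C = 59x1 + 28x2:
  (0, 42) → C = 1176
  (60, 0) → C = 3540
  (12, 12) → C = 1044
The feasible region is unbounded (it extends along (0, 1), (1, 0)), but C strictly increases along every unbounded feasible direction, so there is no improving ray and the minimum is attained at a vertex.

The binding constraints are 5x1 + 2x2 = 84 and x1 + 4x2 = 60.
Solving simultaneously gives x1 = 12, x2 = 12.

x1 = 12, x2 = 12, minimum C = 1044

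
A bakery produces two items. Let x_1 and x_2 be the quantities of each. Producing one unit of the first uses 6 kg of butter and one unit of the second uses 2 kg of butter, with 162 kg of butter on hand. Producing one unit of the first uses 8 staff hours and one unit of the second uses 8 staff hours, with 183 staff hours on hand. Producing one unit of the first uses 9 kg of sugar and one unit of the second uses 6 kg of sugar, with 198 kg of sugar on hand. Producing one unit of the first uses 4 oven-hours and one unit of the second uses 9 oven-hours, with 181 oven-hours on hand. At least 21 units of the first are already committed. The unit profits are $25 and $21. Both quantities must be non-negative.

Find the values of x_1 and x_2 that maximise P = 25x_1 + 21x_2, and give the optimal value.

x_1 = 21, x_2 = 3/2, maximum P = 1113/2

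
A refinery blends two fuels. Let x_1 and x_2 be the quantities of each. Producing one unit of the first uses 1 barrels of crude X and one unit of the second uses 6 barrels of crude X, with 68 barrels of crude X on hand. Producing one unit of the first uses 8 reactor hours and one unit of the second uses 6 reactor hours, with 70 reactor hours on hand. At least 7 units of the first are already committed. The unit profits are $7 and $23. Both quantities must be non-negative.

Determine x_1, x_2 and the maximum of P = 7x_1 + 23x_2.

Vertices and P = 7x_1 + 23x_2:
  (35/4, 0) → P = 245/4
  (7, 0) → P = 49
  (7, 7/3) → P = 308/3

x_1 = 7, x_2 = 7/3, maximum P = 308/3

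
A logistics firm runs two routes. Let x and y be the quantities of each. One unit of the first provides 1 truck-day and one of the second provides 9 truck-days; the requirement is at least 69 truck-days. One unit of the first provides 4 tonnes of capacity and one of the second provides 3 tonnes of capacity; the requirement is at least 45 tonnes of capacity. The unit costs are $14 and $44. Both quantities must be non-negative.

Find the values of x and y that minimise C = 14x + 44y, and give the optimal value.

The feasible region is unbounded (it extends along (0, 1), (1, 0)), but C strictly increases along every unbounded feasible direction, so there is no improving ray and the minimum is attained at a vertex.

The binding constraints are x + 9y = 69 and 4x + 3y = 45.
Solving simultaneously gives x = 6, y = 7.

x = 6, y = 7, minimum C = 392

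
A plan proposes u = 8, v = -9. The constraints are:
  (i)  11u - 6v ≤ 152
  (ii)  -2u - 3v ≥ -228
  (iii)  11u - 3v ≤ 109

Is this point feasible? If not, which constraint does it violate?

Constraint (iii): 11u - 3v = 115, which is not ≤ 109. All other constraints are satisfied.

not feasible — violates (iii)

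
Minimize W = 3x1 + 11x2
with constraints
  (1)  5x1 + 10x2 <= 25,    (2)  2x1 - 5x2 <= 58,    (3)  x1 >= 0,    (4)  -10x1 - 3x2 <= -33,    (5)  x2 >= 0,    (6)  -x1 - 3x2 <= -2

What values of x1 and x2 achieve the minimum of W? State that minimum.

x1 = 33/10, x2 = 0, minimum W = 99/10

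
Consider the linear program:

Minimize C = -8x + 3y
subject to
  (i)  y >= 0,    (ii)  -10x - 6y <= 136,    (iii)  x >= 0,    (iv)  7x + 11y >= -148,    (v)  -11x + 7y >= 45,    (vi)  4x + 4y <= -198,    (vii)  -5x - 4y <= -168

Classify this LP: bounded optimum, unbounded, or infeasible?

infeasible

The boundaries x = 0 and -5x - 4y = -168 meet at (0, 42), but that point violates 4x + 4y ≤ -198. Every candidate vertex is excluded by some other constraint, so the feasible region is empty.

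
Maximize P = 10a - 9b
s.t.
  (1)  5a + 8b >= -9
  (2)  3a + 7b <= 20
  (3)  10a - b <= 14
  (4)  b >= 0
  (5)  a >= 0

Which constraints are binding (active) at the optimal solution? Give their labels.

(3) and (4)

Corner points and P = 10a - 9b:
  (118/73, 158/73) → P = -242/73
  (0, 20/7) → P = -180/7
  (7/5, 0) → P = 14
  (0, 0) → P = 0

The maximum is at (7/5, 0). Substituting into each constraint, equality holds for (3) and (4); the remaining constraints have slack.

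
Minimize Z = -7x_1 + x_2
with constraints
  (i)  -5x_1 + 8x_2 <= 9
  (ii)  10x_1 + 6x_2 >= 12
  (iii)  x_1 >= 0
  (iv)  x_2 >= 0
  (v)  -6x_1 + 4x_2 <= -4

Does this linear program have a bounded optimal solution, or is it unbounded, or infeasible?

From the feasible point (17/7, 37/14), moving in the direction (1, 0) keeps every constraint satisfied while Z decreases without bound.

unbounded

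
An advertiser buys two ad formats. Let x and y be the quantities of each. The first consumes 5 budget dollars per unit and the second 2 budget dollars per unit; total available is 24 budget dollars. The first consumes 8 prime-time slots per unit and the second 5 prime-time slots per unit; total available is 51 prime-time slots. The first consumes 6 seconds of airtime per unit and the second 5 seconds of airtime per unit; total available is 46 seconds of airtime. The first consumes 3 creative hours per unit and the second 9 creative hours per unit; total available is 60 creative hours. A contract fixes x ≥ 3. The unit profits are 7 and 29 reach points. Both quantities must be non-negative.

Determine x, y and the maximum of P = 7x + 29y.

x = 3, y = 9/2, maximum P = 303/2

Extreme points and P = 7x + 29y:
  (24/5, 0) → P = 168/5
  (3, 0) → P = 21
  (3, 9/2) → P = 303/2

The optimum lies where 5x + 2y = 24 and x = 3.
Solving simultaneously gives x = 3, y = 9/2.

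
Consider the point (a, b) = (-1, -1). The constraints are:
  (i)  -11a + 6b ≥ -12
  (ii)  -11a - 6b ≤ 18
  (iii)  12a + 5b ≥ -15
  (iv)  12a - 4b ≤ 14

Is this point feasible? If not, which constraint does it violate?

Constraint (iii): 12a + 5b = -17, which is not ≥ -15. All other constraints are satisfied.

not feasible — violates (iii)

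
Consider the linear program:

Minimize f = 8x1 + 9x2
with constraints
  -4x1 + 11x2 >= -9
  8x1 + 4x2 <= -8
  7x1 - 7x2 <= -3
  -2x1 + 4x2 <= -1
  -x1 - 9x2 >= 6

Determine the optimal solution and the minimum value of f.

x1 = -25/6, x2 = -7/3, minimum f = -163/3

Feasible corners and f = 8x1 + 9x2:
  (-96/49, -75/49) → f = -1443/49
  (-25/6, -7/3) → f = -163/3
  (-19/14, -13/14) → f = -269/14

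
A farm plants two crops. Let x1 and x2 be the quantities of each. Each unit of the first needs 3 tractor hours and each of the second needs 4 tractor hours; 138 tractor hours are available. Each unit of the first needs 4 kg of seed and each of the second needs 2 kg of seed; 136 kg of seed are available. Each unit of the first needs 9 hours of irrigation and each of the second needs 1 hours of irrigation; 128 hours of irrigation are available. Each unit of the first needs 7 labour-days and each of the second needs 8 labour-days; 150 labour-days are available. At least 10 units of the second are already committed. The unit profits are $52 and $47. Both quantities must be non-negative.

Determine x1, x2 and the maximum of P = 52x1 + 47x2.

Extreme points and P = 52x1 + 47x2:
  (0, 75/4) → P = 3525/4
  (0, 10) → P = 470
  (10, 10) → P = 990

x1 = 10, x2 = 10, maximum P = 990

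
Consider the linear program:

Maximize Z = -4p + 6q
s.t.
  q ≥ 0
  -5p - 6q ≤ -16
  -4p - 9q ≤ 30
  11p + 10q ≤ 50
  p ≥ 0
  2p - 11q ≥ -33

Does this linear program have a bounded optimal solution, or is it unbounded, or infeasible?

Corner points and Z = -4p + 6q:
  (16/5, 0) → Z = -64/5
  (50/11, 0) → Z = -200/11
  (0, 8/3) → Z = 16
  (220/141, 463/141) → Z = 1898/141
  (0, 3) → Z = 18
The feasible region has finitely many vertices and no improving ray; the maximum is 18 at (0, 3).

bounded optimum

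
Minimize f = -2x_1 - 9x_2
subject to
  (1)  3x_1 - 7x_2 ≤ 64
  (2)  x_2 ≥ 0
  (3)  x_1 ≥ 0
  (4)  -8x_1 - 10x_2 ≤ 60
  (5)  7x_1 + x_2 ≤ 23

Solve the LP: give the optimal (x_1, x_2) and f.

Vertices and f = -2x_1 - 9x_2:
  (0, 0) → f = 0
  (23/7, 0) → f = -46/7
  (0, 23) → f = -207

The optimum lies where x_1 = 0 and 7x_1 + x_2 = 23.
Solving simultaneously gives x_1 = 0, x_2 = 23.

x_1 = 0, x_2 = 23, minimum f = -207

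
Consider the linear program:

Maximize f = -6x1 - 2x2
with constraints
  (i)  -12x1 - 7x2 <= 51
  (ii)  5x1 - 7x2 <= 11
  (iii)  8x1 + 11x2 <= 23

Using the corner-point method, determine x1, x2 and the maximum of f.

x1 = -19/2, x2 = 9, maximum f = 39

Corner points and f = -6x1 - 2x2:
  (-40/17, -387/119) → f = 2454/119
  (-19/2, 9) → f = 39
  (94/37, 9/37) → f = -582/37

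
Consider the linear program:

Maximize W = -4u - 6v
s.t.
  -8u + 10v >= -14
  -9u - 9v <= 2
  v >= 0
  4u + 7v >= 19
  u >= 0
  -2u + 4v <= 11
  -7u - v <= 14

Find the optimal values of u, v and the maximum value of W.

u = 0, v = 19/7, maximum W = -114/7

Feasible corners and W = -4u - 6v:
  (3, 1) → W = -18
  (83/6, 29/3) → W = -340/3
  (0, 19/7) → W = -114/7
  (0, 11/4) → W = -33/2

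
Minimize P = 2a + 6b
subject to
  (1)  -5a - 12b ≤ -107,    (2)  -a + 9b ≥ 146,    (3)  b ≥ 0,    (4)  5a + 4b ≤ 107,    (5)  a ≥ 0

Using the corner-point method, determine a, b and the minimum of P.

a = 0, b = 146/9, minimum P = 292/3

Vertices and P = 2a + 6b:
  (379/49, 837/49) → P = 5780/49
  (0, 146/9) → P = 292/3
  (0, 107/4) → P = 321/2

The optimum lies where -a + 9b = 146 and a = 0.
Solving simultaneously gives a = 0, b = 146/9.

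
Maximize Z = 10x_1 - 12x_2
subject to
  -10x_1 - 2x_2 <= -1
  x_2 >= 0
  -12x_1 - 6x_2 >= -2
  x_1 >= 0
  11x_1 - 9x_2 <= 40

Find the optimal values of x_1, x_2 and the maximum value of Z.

x_1 = 1/6, x_2 = 0, maximum Z = 5/3

Feasible corners and Z = 10x_1 - 12x_2:
  (1/10, 0) → Z = 1
  (1/18, 2/9) → Z = -19/9
  (1/6, 0) → Z = 5/3

At the optimal vertex, x_2 = 0 and -12x_1 - 6x_2 = -2.
Solving simultaneously gives x_1 = 1/6, x_2 = 0.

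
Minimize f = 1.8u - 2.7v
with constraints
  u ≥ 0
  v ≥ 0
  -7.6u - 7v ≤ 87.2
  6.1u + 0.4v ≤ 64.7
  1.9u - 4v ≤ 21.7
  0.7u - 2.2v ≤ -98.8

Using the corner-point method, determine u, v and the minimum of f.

Feasible corners and f = 1.8u - 2.7v:
  (0, 647/4) → f = -17469/40
  (0, 494/11) → f = -6669/55
  (5141/685, 64797/1370) → f = -1564443/13700

The optimum lies where u = 0 and 6.1u + 0.4v = 64.7.
Solving simultaneously gives u = 0, v = 647/4.

u = 0, v = 161.75, minimum f = -436.725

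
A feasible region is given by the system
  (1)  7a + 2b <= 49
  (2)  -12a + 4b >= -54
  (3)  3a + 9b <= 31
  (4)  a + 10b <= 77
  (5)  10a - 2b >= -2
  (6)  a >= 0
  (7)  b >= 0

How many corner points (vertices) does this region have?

5

Pairwise boundary intersections that survive every other constraint:
  (61/12, 7/4)
  (9/2, 0)
  (11/24, 79/24)
  (0, 1)
  (0, 0)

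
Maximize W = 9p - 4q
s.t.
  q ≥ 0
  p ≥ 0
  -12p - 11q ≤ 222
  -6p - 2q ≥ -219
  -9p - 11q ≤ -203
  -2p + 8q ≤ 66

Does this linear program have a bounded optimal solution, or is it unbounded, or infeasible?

bounded optimum

Extreme points and W = 9p - 4q:
  (73/2, 0) → W = 657/2
  (203/9, 0) → W = 203
  (405/13, 417/26) → W = 2811/13
  (449/47, 500/47) → W = 2041/47
The feasible region has finitely many vertices and no improving ray; the maximum is 657/2 at (73/2, 0).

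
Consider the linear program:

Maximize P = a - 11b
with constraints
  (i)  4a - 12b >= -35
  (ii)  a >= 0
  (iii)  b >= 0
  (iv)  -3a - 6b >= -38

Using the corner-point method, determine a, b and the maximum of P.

a = 38/3, b = 0, maximum P = 38/3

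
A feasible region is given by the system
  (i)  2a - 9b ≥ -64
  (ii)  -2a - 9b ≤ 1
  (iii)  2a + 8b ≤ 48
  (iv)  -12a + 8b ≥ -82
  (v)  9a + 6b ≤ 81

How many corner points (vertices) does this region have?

Intersecting each pair of boundary lines and keeping only the points that satisfy every inequality leaves:
  (-65/4, 7/2)
  (-40/17, 112/17)
  (365/62, -44/31)
  (6, 9/2)
  (95/12, 13/8)

5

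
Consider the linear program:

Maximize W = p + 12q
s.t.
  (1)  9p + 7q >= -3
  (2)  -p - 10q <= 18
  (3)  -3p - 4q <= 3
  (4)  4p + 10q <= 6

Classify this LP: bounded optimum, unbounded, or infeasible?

Extreme points and W = p + 12q:
  (3/5, -6/5) → W = -69/5
  (-36/31, 33/31) → W = 360/31
  (21/13, -51/26) → W = -285/13
  (8, -13/5) → W = -116/5
The feasible region has finitely many vertices and no improving ray; the maximum is 360/31 at (-36/31, 33/31).

bounded optimum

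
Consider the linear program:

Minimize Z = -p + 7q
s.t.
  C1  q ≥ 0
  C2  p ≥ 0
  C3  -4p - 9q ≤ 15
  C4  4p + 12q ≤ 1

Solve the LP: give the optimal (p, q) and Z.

Feasible corners and Z = -p + 7q:
  (0, 0) → Z = 0
  (1/4, 0) → Z = -1/4
  (0, 1/12) → Z = 7/12

p = 1/4, q = 0, minimum Z = -1/4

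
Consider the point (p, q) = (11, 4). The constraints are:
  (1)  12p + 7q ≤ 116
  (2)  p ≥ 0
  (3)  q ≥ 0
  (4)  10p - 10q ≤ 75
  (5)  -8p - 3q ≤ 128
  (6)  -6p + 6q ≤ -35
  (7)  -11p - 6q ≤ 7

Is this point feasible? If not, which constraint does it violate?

not feasible — violates (1)

Constraint (1): 12p + 7q = 160, which is not ≤ 116. All other constraints are satisfied.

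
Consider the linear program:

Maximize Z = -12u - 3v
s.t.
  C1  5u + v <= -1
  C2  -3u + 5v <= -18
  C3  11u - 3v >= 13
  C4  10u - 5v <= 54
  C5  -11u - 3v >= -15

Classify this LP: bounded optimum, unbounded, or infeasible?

Corner points and Z = -12u - 3v:
  (13/28, -93/28) → Z = 123/28
  (7/5, -8) → Z = 36/5
  (11/46, -159/46) → Z = 15/2
  (-97/25, -464/25) → Z = 2556/25
The feasible region has finitely many vertices and no improving ray; the maximum is 2556/25 at (-97/25, -464/25).

bounded optimum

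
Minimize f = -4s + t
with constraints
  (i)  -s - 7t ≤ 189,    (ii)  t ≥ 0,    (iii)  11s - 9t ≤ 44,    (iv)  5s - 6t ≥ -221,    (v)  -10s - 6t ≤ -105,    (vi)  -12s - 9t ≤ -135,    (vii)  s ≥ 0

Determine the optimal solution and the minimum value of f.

Vertices and f = -4s + t:
  (751/7, 2651/21) → f = -6361/21
  (179/23, 319/69) → f = -1829/69
  (0, 221/6) → f = 221/6
  (15/2, 5) → f = -25
  (0, 35/2) → f = 35/2

The binding constraints are 11s - 9t = 44 and 5s - 6t = -221.
Solving simultaneously gives s = 751/7, t = 2651/21.

s = 751/7, t = 2651/21, minimum f = -6361/21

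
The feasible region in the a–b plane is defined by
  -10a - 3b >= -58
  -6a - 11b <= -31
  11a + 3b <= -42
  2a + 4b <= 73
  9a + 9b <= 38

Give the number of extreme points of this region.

4

Pairwise boundary intersections that survive every other constraint:
  (-555/103, 593/103)
  (-679/2, 188)
  (-41/6, 199/18)
  (-505/18, 581/18)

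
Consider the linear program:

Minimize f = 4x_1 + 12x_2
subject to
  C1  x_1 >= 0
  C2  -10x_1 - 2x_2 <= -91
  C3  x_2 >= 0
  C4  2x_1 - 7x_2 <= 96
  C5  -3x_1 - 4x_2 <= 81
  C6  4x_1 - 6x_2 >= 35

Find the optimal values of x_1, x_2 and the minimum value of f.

Vertices and f = 4x_1 + 12x_2:
  (91/10, 0) → f = 182/5
  (154/17, 7/34) → f = 658/17
  (48, 0) → f = 192
The feasible region is unbounded (it extends along (3, 2), (7, 2)), but f strictly increases along every unbounded feasible direction, so there is no improving ray and the minimum is attained at a vertex.

x_1 = 91/10, x_2 = 0, minimum f = 182/5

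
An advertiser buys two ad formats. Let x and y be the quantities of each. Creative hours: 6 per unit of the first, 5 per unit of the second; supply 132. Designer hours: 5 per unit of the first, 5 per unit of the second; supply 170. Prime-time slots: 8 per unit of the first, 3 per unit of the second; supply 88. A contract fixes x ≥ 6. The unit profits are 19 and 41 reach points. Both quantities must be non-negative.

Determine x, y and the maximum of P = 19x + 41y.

x = 6, y = 40/3, maximum P = 1982/3

Vertices and P = 19x + 41y:
  (11, 0) → P = 209
  (6, 0) → P = 114
  (6, 40/3) → P = 1982/3

The binding constraints are 8x + 3y = 88 and x = 6.
Solving simultaneously gives x = 6, y = 40/3.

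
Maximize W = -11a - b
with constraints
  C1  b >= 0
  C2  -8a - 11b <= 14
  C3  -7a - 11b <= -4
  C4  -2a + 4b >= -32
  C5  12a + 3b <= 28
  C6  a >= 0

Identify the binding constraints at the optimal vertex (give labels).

Vertices and W = -11a - b:
  (4/7, 0) → W = -44/7
  (7/3, 0) → W = -77/3
  (0, 4/11) → W = -4/11
  (0, 28/3) → W = -28/3

The maximum is at (0, 4/11). Substituting into each constraint, equality holds for C3 and C6; the remaining constraints have slack.

C3 and C6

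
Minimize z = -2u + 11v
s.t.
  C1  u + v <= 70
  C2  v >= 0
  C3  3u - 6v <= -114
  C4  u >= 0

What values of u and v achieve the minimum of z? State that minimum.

Vertices and z = -2u + 11v:
  (34, 36) → z = 328
  (0, 70) → z = 770
  (0, 19) → z = 209

u = 0, v = 19, minimum z = 209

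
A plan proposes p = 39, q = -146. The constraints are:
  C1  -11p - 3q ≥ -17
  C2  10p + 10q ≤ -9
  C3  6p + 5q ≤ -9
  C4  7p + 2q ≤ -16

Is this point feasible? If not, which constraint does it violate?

C1: 9 ≥ -17 ✓
C2: -1070 ≤ -9 ✓
C3: -496 ≤ -9 ✓
C4: -19 ≤ -16 ✓

feasible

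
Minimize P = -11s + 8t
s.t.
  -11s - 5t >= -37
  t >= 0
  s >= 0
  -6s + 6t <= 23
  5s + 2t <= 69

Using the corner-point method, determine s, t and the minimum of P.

s = 37/11, t = 0, minimum P = -37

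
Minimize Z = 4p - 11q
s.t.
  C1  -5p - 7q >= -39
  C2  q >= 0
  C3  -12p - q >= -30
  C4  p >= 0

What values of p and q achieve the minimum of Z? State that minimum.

p = 0, q = 39/7, minimum Z = -429/7

Vertices and Z = 4p - 11q:
  (171/79, 318/79) → Z = -2814/79
  (0, 39/7) → Z = -429/7
  (5/2, 0) → Z = 10
  (0, 0) → Z = 0

The binding constraints are -5p - 7q = -39 and p = 0.
Solving simultaneously gives p = 0, q = 39/7.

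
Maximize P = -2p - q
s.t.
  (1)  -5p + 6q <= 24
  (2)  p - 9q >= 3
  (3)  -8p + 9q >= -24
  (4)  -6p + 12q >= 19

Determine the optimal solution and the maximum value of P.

Vertices and P = -2p - q:
  (-6, -1) → P = 13
  (-29/4, -49/24) → P = 397/24
  (-69/14, -37/42) → P = 451/42

At the optimal vertex, -5p + 6q = 24 and -6p + 12q = 19.
Solving simultaneously gives p = -29/4, q = -49/24.

p = -29/4, q = -49/24, maximum P = 397/24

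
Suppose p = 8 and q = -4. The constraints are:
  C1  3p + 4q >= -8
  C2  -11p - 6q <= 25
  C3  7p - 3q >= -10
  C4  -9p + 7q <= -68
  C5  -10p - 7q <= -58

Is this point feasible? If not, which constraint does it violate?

Constraint C5: -10p - 7q = -52, which is not ≤ -58. All other constraints are satisfied.

not feasible — violates C5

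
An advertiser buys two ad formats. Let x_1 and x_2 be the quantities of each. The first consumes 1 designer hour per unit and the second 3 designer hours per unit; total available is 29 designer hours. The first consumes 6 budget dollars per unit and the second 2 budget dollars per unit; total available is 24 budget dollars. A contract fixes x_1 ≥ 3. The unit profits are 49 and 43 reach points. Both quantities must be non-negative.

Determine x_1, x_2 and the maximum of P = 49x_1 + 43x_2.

x_1 = 3, x_2 = 3, maximum P = 276

Extreme points and P = 49x_1 + 43x_2:
  (4, 0) → P = 196
  (3, 0) → P = 147
  (3, 3) → P = 276

The binding constraints are 6x_1 + 2x_2 = 24 and x_1 = 3.
Solving simultaneously gives x_1 = 3, x_2 = 3.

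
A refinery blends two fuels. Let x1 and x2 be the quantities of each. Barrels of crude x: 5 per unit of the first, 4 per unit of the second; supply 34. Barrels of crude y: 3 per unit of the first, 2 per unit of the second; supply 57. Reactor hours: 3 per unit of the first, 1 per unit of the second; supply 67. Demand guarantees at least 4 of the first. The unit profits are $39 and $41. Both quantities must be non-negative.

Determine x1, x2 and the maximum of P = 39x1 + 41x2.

x1 = 4, x2 = 7/2, maximum P = 599/2

At the optimal vertex, 5x1 + 4x2 = 34 and x1 = 4.
Solving simultaneously gives x1 = 4, x2 = 7/2.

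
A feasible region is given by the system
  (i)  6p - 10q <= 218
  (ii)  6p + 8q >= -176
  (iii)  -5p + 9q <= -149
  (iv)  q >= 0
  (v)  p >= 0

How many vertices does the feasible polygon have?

3

Of the 10 pairwise boundary intersections, those satisfying every inequality are:
  (118, 49)
  (109/3, 0)
  (149/5, 0)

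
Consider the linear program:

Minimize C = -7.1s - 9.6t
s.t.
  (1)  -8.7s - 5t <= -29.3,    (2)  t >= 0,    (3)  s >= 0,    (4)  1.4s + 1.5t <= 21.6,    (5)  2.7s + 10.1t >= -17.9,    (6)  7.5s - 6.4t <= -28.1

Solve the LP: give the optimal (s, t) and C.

s = 0, t = 14.4, minimum C = -138.24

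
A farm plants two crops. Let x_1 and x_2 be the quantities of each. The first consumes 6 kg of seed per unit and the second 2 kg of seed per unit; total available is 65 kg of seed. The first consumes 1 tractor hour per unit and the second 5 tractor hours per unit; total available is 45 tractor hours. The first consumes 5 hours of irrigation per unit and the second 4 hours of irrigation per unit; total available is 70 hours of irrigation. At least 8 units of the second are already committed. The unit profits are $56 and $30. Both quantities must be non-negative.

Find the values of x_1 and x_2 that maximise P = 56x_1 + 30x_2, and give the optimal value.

x_1 = 5, x_2 = 8, maximum P = 520

Vertices and P = 56x_1 + 30x_2:
  (0, 9) → P = 270
  (0, 8) → P = 240
  (5, 8) → P = 520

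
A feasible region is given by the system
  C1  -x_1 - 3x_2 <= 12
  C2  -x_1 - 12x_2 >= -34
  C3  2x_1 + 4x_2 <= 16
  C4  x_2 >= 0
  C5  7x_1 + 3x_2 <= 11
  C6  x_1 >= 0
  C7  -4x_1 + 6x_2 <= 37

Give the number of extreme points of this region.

4

The feasible vertices (each the meet of two boundaries and inside every other half-plane) are:
  (10/27, 227/81)
  (0, 17/6)
  (11/7, 0)
  (0, 0)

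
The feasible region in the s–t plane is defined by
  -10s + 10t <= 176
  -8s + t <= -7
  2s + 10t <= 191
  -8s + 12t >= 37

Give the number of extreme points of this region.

3

The feasible vertices (each the meet of two boundaries and inside every other half-plane) are:
  (261/82, 757/41)
  (11/8, 4)
  (961/52, 801/52)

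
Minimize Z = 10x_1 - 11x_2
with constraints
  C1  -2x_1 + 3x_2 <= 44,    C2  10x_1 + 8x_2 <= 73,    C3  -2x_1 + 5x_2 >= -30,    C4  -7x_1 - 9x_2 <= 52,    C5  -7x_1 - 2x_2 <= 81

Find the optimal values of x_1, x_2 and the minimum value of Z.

x_1 = -331/25, x_2 = 146/25, minimum Z = -4916/25

At the optimal vertex, -2x_1 + 3x_2 = 44 and -7x_1 - 2x_2 = 81.
Solving simultaneously gives x_1 = -331/25, x_2 = 146/25.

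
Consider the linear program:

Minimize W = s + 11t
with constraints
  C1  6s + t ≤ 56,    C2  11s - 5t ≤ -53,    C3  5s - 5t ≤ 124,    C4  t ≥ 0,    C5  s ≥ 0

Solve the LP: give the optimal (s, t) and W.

Feasible corners and W = s + 11t:
  (227/41, 934/41) → W = 10501/41
  (0, 56) → W = 616
  (0, 53/5) → W = 583/5

The optimum lies where 11s - 5t = -53 and s = 0.
Solving simultaneously gives s = 0, t = 53/5.

s = 0, t = 53/5, minimum W = 583/5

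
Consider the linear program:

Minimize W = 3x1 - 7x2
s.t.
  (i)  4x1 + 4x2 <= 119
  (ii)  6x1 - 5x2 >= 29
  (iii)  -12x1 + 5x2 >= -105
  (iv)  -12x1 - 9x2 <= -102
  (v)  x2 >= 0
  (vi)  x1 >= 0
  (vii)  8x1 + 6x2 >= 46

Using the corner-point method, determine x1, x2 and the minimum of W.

Extreme points and W = 3x1 - 7x2:
  (38/3, 47/5) → W = -139/5
  (257/38, 44/19) → W = 155/38
  (35/4, 0) → W = 105/4
  (17/2, 0) → W = 51/2

x1 = 38/3, x2 = 47/5, minimum W = -139/5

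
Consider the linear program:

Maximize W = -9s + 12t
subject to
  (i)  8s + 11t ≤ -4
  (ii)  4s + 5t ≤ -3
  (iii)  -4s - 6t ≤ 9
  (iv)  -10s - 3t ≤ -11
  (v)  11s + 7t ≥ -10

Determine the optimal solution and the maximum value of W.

s = 32/19, t = -37/19, maximum W = -732/19

Extreme points and W = -9s + 12t:
  (27/4, -6) → W = -531/4
  (32/19, -37/19) → W = -732/19
  (31/16, -67/24) → W = -815/16

The binding constraints are 4s + 5t = -3 and -10s - 3t = -11.
Solving simultaneously gives s = 32/19, t = -37/19.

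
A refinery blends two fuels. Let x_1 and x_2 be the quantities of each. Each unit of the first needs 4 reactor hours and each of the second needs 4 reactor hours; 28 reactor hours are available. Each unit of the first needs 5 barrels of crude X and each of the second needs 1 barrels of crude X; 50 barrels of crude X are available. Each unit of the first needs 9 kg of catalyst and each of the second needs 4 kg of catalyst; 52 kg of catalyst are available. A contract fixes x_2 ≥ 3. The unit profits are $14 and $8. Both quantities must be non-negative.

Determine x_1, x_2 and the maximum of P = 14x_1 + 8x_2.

x_1 = 4, x_2 = 3, maximum P = 80

Feasible corners and P = 14x_1 + 8x_2:
  (0, 7) → P = 56
  (0, 3) → P = 24
  (4, 3) → P = 80

At the optimal vertex, 4x_1 + 4x_2 = 28 and x_2 = 3.
Solving simultaneously gives x_1 = 4, x_2 = 3.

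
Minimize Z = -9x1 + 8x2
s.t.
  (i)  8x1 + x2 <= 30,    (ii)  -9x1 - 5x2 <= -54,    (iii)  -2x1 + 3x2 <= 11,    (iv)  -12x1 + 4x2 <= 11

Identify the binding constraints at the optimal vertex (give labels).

(i) and (ii)

Vertices and Z = -9x1 + 8x2:
  (96/31, 162/31) → Z = 432/31
  (79/26, 74/13) → Z = 473/26
  (107/37, 207/37) → Z = 693/37

The minimum is at (96/31, 162/31). Substituting into each constraint, equality holds for (i) and (ii); the remaining constraints have slack.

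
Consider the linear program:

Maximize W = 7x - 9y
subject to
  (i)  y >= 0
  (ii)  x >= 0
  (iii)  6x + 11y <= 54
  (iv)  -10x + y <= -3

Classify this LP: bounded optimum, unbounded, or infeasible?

Extreme points and W = 7x - 9y:
  (9, 0) → W = 63
  (3/10, 0) → W = 21/10
  (3/4, 9/2) → W = -141/4
The feasible region has finitely many vertices and no improving ray; the maximum is 63 at (9, 0).

bounded optimum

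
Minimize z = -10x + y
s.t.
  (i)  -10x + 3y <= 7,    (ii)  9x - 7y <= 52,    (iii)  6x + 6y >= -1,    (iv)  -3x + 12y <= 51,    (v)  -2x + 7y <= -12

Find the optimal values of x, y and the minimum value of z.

The optimum lies where 9x - 7y = 52 and -2x + 7y = -12.
Solving simultaneously gives x = 40/7, y = -4/49.

x = 40/7, y = -4/49, minimum z = -2804/49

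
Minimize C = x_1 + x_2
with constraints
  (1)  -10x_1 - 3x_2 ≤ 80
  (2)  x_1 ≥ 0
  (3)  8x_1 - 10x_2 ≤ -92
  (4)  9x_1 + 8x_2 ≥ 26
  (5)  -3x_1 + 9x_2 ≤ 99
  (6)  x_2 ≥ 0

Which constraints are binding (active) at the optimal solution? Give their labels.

Extreme points and C = x_1 + x_2:
  (0, 46/5) → C = 46/5
  (0, 11) → C = 11
  (27/7, 86/7) → C = 113/7

The minimum is at (0, 46/5). Substituting into each constraint, equality holds for (2) and (3); the remaining constraints have slack.

(2) and (3)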